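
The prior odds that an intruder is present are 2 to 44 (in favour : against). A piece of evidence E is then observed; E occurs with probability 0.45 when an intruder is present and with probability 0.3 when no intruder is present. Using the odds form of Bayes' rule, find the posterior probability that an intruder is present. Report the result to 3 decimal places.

Prior odds = 2/44 = 0.045455.
Likelihood ratio for E = 0.45/0.3 = 1.5000.
Posterior odds = prior odds × LR = 0.068182.
Posterior probability = odds/(1+odds) = 0.068182/1.0682 = 0.064.

Posterior probability ≈ 0.064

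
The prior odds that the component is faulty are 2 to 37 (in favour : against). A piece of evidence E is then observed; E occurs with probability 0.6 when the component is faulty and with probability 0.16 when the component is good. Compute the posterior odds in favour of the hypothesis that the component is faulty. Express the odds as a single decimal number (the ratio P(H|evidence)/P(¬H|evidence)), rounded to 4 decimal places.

Posterior odds ≈ 0.2027

Prior odds = 2/37 = 0.054054. In log-odds, ln(0.054054) = -2.9178.
Add log likelihood ratio: ln(3.7500) = 1.3218.
Posterior log-odds = -1.5960, so posterior odds = exp(-1.5960) = 0.20270.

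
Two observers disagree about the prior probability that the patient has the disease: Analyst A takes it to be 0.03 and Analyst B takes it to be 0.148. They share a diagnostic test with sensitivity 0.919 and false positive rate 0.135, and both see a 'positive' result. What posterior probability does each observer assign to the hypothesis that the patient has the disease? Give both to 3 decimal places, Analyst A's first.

The likelihood ratio for a 'positive' result is 0.919/0.135 = 6.8074.
Analyst A: prior odds 0.03/0.97 = 0.030928; posterior odds 0.21054; posterior probability 0.174.
Analyst B: prior odds 0.148/0.852 = 0.17371; posterior odds 1.1825; posterior probability 0.542.

Analyst A: 0.174; Analyst B: 0.542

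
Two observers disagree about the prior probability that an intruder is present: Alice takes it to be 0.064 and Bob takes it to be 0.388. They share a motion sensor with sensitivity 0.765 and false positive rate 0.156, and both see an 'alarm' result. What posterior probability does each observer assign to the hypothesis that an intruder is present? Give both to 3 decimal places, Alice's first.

The likelihood ratio for an 'alarm' result is 0.765/0.156 = 4.9038.
Alice: prior odds 0.064/0.936 = 0.068376; posterior odds 0.33531; posterior probability 0.251.
Bob: prior odds 0.388/0.612 = 0.63399; posterior odds 3.1090; posterior probability 0.757.

Alice: 0.251; Bob: 0.757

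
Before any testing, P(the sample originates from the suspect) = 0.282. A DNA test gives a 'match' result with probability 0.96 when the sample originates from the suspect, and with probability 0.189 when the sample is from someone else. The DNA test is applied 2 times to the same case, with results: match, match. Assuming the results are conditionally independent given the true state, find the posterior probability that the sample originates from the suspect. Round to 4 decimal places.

Let H be the event that the sample originates from the suspect; start with P(H) = 0.282. P('match'|H) = 0.96, P('match'|¬H) = 0.189.
Update on result 1 ('match'): P(H) ← 0.96·0.2820 / (0.96·0.2820 + 0.189·0.7180) = 0.27072/0.40642 = 0.6661.
Update on result 2 ('match'): P(H) ← 0.96·0.6661 / (0.96·0.6661 + 0.189·0.3339) = 0.63946/0.70257 = 0.9102.

Posterior P(H) ≈ 0.9102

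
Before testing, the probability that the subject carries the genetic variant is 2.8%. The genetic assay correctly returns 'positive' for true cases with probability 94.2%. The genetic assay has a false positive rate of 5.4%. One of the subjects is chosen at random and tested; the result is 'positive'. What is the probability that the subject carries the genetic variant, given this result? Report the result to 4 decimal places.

P(H | E) ≈ 0.3344

Let H be the event that the subject carries the genetic variant. P(H) = 0.028, so P(¬H) = 0.972. With E the 'positive' result, P(E|H) = 0.942 and P(E|¬H) = 0.054.
P(E) = 0.942·0.028 + 0.054·0.972 = 0.026376 + 0.052488 = 0.078864.
By Bayes' theorem, P(H|E) = 0.026376 / 0.078864 = 0.3344.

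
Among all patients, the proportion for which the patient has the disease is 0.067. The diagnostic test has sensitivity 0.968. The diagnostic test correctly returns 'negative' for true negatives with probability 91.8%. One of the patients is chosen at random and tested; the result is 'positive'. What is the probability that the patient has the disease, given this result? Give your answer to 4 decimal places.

P(H | E) ≈ 0.4588

Write H for 'the patient has the disease'. Prior odds H:¬H = 0.067/0.933 = 0.071811. For the 'positive' outcome, the likelihood ratio is 0.968/0.082 = 11.805.
Posterior odds = 0.071811 × 11.805 = 0.84772, so P(H|E) = 0.84772/(1+0.84772) = 0.4588.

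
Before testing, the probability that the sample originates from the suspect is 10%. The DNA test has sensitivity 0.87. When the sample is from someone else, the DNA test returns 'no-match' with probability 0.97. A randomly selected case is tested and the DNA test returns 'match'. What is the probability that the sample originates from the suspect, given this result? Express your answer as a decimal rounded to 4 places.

Write H for 'the sample originates from the suspect'. Prior odds H:¬H = 0.1/0.9 = 0.11111. For the 'match' outcome, the likelihood ratio is 0.87/0.03 = 29.000.
Posterior odds = 0.11111 × 29.000 = 3.2222, so P(H|E) = 3.2222/(1+3.2222) = 0.7632.

P(H | E) ≈ 0.7632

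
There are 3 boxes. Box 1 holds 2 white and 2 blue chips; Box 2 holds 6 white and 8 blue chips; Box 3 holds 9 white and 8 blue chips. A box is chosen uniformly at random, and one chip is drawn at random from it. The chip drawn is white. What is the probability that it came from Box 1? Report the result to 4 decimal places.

P(white|Box 1) = 0.5; P(white|Box 2) = 0.4286; P(white|Box 3) = 0.5294.
Prior × likelihood for each source: 0.333333·0.5=0.1667, 0.333333·0.4286=0.1429, 0.333333·0.5294=0.1765. Summing gives P(white) = 0.48599.
P(Box 1 | white) = 0.1667 / 0.48599 = 0.3429.

Posterior probability ≈ 0.3429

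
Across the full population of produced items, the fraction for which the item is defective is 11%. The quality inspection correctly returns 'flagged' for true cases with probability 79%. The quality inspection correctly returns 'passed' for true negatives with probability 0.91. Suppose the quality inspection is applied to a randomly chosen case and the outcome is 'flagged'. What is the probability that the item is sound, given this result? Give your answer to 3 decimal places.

Let H be the event that the item is defective. P(H) = 0.11, so P(¬H) = 0.89. With E the 'flagged' result, P(E|H) = 0.79 and P(E|¬H) = 0.09.
P(E) = 0.79·0.11 + 0.09·0.89 = 0.086900 + 0.080100 = 0.16700.
By Bayes' theorem, P(H|E) = 0.086900 / 0.16700 = 0.520. Hence P(¬H|E) = 1 − 0.520 = 0.480.

P(¬H | E) ≈ 0.480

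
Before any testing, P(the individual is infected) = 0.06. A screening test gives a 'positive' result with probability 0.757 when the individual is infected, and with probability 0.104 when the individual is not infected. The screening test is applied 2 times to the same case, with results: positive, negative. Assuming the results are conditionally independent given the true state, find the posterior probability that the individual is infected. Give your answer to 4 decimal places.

Let H be the event that the individual is infected; start with P(H) = 0.06. P('positive'|H) = 0.757, P('positive'|¬H) = 0.104.
Update on result 1 ('positive'): P(H) ← 0.757·0.0600 / (0.757·0.0600 + 0.104·0.9400) = 0.045420/0.14318 = 0.3172.
Update on result 2 ('negative'): P(H) ← 0.243·0.3172 / (0.243·0.3172 + 0.896·0.6828) = 0.077085/0.68885 = 0.1119.

Posterior P(H) ≈ 0.1119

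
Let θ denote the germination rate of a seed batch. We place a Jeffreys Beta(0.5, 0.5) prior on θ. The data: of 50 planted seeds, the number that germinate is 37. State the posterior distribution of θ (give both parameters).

The binomial likelihood is conjugate to the Beta prior: with 37 successes and 13 failures, the posterior is Beta(0.5+37, 0.5+13) = Beta(37.5, 13.5).

Posterior: Beta(37.5, 13.5)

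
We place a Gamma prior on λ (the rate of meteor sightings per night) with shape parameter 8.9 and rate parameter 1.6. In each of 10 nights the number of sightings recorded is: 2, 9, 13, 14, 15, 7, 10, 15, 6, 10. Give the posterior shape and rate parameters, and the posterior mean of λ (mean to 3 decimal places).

Posterior: Gamma(shape=109.9, rate=11.6); mean ≈ 9.474

The Poisson likelihood adds the total count to the shape and the number of exposure periods to the rate. Here ∑xᵢ = 101 and n = 10, so shape 8.9→109.9 and rate 1.6→11.6.
Posterior mean = shape/rate = 109.9/11.6 = 9.474.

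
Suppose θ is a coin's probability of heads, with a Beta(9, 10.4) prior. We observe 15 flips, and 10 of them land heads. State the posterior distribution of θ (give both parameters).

Posterior: Beta(19, 15.4)

Observing 10 successes and 5 failures updates Beta(9, 10.4) by adding the success and failure counts to the two shape parameters: α = 9+10 = 19, β = 10.4+5 = 15.4.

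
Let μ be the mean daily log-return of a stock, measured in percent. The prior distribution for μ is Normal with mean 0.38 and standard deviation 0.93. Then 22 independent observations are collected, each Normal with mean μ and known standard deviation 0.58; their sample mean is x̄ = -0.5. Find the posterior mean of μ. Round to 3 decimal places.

Prior precision 1/τ₀² = 1/0.93² = 1.15620; data precision n/σ² = 22/0.58² = 65.3983.
Posterior precision = 1.15620 + 65.3983 = 66.5545.
Posterior mean = (1.15620·0.38 + 65.3983·-0.5) / 66.5545 = -0.485.

Posterior mean ≈ -0.485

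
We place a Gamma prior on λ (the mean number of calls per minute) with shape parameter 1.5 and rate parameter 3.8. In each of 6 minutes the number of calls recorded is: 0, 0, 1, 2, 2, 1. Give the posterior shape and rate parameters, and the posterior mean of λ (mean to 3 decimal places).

Posterior: Gamma(shape=7.5, rate=9.8); mean ≈ 0.765

Total count ∑xᵢ = 6 over n = 6 minutes.
Gamma is conjugate to the Poisson likelihood: posterior is Gamma(shape = 1.5+6 = 7.5, rate = 3.8+6 = 9.8).
Posterior mean = shape/rate = 7.5/9.8 = 0.765.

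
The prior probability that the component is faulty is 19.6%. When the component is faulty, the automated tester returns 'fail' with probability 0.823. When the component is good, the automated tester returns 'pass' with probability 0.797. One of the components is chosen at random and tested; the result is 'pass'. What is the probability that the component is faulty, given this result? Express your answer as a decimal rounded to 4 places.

Let H be the event that the component is faulty. P(H) = 0.196, so P(¬H) = 0.804. With E the 'pass' result, P(E|H) = 0.177 and P(E|¬H) = 0.797.
P(E) = 0.177·0.196 + 0.797·0.804 = 0.034692 + 0.64079 = 0.67548.
By Bayes' theorem, P(H|E) = 0.034692 / 0.67548 = 0.0514.

P(H | E) ≈ 0.0514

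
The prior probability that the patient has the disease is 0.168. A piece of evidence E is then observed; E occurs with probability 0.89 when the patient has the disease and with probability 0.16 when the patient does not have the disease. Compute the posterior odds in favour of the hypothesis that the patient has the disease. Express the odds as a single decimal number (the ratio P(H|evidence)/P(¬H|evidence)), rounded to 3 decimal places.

Posterior odds ≈ 1.123

Prior odds = 0.168/(1−0.168) = 0.20192.
Likelihood ratio for E = 0.89/0.16 = 5.5625.
Posterior odds = prior odds × LR = 1.1232.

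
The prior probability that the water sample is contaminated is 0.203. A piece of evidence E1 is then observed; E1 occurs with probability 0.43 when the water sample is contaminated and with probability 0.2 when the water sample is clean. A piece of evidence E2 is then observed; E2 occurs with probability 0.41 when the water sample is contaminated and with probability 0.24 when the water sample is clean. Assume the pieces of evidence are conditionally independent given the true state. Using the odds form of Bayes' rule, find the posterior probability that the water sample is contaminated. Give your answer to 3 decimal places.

Prior odds = 0.203/(1−0.203) = 0.25471. In log-odds, ln(0.25471) = -1.3676.
Add log likelihood ratios: ln(2.1500) + ln(1.7083) = 1.3010.
Posterior log-odds = -0.066663, so posterior odds = exp(-0.066663) = 0.93551. Converting, P(H|E) = 0.93551/1.9355 = 0.483.

Posterior probability ≈ 0.483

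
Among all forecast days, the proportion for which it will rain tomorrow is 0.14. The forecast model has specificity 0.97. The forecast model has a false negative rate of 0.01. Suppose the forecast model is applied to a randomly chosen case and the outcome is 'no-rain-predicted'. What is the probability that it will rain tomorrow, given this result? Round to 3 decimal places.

P(H | E) ≈ 0.002

Write H for 'it will rain tomorrow'. Prior odds H:¬H = 0.14/0.86 = 0.16279. For the 'no-rain-predicted' outcome, the likelihood ratio is 0.01/0.97 = 0.010309.
Posterior odds = 0.16279 × 0.010309 = 0.0016783, so P(H|E) = 0.0016783/(1+0.0016783) = 0.002.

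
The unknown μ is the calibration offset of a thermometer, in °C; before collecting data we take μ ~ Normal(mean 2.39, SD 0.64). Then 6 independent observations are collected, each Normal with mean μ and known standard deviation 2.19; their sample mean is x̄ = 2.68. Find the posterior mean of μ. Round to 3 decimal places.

Posterior mean ≈ 2.488

With known σ, the Normal prior is conjugate. Weight on the data is w = (n/σ²)/(n/σ² + 1/τ₀²) = 1.25102/(1.25102+2.44141) = 0.33881.
Posterior mean = w·x̄ + (1−w)·μ₀ = 0.33881·2.68 + 0.66119·2.39 = 2.488.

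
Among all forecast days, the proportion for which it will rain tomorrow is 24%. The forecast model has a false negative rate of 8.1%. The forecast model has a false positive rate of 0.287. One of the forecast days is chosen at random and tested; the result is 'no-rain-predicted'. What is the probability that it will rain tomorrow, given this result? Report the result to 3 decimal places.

Write H for 'it will rain tomorrow'. Prior odds H:¬H = 0.24/0.76 = 0.31579. For the 'no-rain-predicted' outcome, the likelihood ratio is 0.081/0.713 = 0.11360.
Posterior odds = 0.31579 × 0.11360 = 0.035875, so P(H|E) = 0.035875/(1+0.035875) = 0.035.

P(H | E) ≈ 0.035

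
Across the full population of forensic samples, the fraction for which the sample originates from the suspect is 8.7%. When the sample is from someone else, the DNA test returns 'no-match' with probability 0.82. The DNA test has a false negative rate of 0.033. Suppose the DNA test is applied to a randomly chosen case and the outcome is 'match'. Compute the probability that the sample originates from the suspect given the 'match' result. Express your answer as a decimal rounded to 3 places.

P(H | E) ≈ 0.339

Write H for 'the sample originates from the suspect'. Prior odds H:¬H = 0.087/0.913 = 0.095290. For the 'match' outcome, the likelihood ratio is 0.967/0.18 = 5.3722.
Posterior odds = 0.095290 × 5.3722 = 0.51192, so P(H|E) = 0.51192/(1+0.51192) = 0.339.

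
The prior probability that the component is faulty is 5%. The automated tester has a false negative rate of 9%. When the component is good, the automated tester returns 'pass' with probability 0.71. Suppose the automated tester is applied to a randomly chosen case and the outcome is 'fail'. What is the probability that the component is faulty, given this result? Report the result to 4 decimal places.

Write H for 'the component is faulty'. Prior odds H:¬H = 0.05/0.95 = 0.052632. For the 'fail' outcome, the likelihood ratio is 0.91/0.29 = 3.1379.
Posterior odds = 0.052632 × 3.1379 = 0.16515, so P(H|E) = 0.16515/(1+0.16515) = 0.1417.

P(H | E) ≈ 0.1417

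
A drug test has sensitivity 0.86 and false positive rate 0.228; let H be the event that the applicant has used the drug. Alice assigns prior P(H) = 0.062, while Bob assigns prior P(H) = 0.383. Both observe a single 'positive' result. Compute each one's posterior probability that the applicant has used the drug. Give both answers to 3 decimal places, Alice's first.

The likelihood ratio for a 'positive' result is 0.86/0.228 = 3.7719.
Alice: prior odds 0.062/0.938 = 0.066098; posterior odds 0.24932; posterior probability 0.200.
Bob: prior odds 0.383/0.617 = 0.62075; posterior odds 2.3414; posterior probability 0.701.

Alice: 0.200; Bob: 0.701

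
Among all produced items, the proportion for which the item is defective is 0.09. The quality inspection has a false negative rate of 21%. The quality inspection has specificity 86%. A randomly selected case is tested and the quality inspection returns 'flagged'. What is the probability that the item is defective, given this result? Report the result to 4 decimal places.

P(H | E) ≈ 0.3582

Let H be the event that the item is defective. P(H) = 0.09, so P(¬H) = 0.91. With E the 'flagged' result, P(E|H) = 0.79 and P(E|¬H) = 0.14.
P(E) = 0.79·0.09 + 0.14·0.91 = 0.071100 + 0.12740 = 0.19850.
By Bayes' theorem, P(H|E) = 0.071100 / 0.19850 = 0.3582.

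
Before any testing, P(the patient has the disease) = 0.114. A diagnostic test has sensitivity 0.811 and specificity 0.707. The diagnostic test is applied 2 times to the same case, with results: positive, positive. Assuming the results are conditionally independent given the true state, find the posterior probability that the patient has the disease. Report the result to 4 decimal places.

With H the event that the patient has the disease, the joint likelihood of the observed sequence is P(data|H) = 0.811·0.811 = 0.65772 and P(data|¬H) = 0.293·0.293 = 0.085849.
Bayes: P(H|data) = 0.114·0.65772 / (0.114·0.65772 + 0.886·0.085849) = 0.074980/0.15104 = 0.4964.

Posterior P(H) ≈ 0.4964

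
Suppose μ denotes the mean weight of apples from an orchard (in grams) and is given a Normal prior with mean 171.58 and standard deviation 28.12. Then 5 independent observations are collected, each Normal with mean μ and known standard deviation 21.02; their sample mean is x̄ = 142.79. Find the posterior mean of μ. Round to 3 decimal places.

Prior precision 1/τ₀² = 1/28.12² = 0.00126465; data precision n/σ² = 5/21.02² = 0.0113163.
Posterior precision = 0.00126465 + 0.0113163 = 0.0125810.
Posterior mean = (0.00126465·171.58 + 0.0113163·142.79) / 0.0125810 = 145.684.

Posterior mean ≈ 145.684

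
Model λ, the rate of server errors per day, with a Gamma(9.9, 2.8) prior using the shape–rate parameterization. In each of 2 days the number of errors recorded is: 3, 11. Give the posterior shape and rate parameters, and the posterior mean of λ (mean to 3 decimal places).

Total count ∑xᵢ = 14 over n = 2 days.
Gamma is conjugate to the Poisson likelihood: posterior is Gamma(shape = 9.9+14 = 23.9, rate = 2.8+2 = 4.8).
Posterior mean = shape/rate = 23.9/4.8 = 4.979.

Posterior: Gamma(shape=23.9, rate=4.8); mean ≈ 4.979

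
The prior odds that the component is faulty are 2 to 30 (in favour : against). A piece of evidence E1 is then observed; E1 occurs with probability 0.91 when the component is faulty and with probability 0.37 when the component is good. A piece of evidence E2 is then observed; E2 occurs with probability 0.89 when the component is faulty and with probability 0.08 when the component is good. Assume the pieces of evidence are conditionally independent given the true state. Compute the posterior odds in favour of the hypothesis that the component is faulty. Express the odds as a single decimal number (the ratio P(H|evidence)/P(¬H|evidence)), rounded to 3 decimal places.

Posterior odds ≈ 1.824

Prior odds = 2/30 = 0.066667.
Likelihood ratio for E1 = 0.91/0.37 = 2.4595.
Likelihood ratio for E2 = 0.89/0.08 = 11.125.
Posterior odds = prior odds × LR₁ × LR₂ = 1.8241.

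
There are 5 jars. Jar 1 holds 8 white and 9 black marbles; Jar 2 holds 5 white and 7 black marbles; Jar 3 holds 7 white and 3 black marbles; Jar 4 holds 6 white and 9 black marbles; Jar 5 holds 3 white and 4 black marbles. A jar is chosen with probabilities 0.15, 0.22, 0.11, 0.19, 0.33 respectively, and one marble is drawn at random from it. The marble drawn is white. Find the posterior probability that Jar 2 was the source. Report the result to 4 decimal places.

Posterior probability ≈ 0.2007

Tabulate prior·likelihood by source: [1] prior 0.15, lik 0.4706, product 0.07059; [2] prior 0.22, lik 0.4167, product 0.09167; [3] prior 0.11, lik 0.7, product 0.07700; [4] prior 0.19, lik 0.4, product 0.07600; [5] prior 0.33, lik 0.4286, product 0.1414.
Normalizing constant = 0.45668; the posterior for Jar 2 is its product over the sum, 0.09167/0.45668 = 0.2007.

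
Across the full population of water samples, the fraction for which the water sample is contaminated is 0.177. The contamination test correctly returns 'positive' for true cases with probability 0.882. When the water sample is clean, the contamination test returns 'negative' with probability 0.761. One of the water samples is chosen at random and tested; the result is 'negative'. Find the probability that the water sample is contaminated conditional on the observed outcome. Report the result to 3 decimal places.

Let H be the event that the water sample is contaminated. P(H) = 0.177, so P(¬H) = 0.823. With E the 'negative' result, P(E|H) = 0.118 and P(E|¬H) = 0.761.
P(E) = 0.118·0.177 + 0.761·0.823 = 0.020886 + 0.62630 = 0.64719.
By Bayes' theorem, P(H|E) = 0.020886 / 0.64719 = 0.032.

P(H | E) ≈ 0.032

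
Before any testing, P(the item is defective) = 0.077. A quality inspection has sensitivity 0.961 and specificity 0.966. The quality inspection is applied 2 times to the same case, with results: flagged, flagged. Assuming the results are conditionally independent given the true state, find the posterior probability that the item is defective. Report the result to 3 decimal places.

Let H be the event that the item is defective; start with P(H) = 0.077. P('flagged'|H) = 0.961, P('flagged'|¬H) = 0.034.
Update on result 1 ('flagged'): P(H) ← 0.961·0.0770 / (0.961·0.0770 + 0.034·0.9230) = 0.073997/0.10538 = 0.7022.
Update on result 2 ('flagged'): P(H) ← 0.961·0.7022 / (0.961·0.7022 + 0.034·0.2978) = 0.67481/0.68494 = 0.9852.

Posterior P(H) ≈ 0.985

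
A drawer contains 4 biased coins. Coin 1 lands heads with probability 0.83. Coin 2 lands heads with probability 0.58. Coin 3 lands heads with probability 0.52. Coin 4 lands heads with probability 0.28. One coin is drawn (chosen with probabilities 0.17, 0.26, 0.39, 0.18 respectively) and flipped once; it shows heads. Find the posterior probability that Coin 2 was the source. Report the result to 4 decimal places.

P(heads|C1) = 0.83; P(heads|C2) = 0.58; P(heads|C3) = 0.52; P(heads|C4) = 0.28.
Prior × likelihood for each source: 0.17·0.83=0.1411, 0.26·0.58=0.1508, 0.39·0.52=0.2028, 0.18·0.28=0.05040. Summing gives P(heads) = 0.54510.
P(Coin 2 | heads) = 0.1508 / 0.54510 = 0.2766.

Posterior probability ≈ 0.2766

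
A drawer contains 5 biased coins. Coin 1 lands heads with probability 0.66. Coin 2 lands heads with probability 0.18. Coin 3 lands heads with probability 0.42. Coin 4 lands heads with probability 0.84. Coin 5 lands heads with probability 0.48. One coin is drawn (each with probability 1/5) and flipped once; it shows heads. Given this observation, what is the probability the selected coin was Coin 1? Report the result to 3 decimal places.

Posterior probability ≈ 0.256

Tabulate prior·likelihood by source: [1] prior 0.2, lik 0.66, product 0.1320; [2] prior 0.2, lik 0.18, product 0.03600; [3] prior 0.2, lik 0.42, product 0.08400; [4] prior 0.2, lik 0.84, product 0.1680; [5] prior 0.2, lik 0.48, product 0.09600.
Normalizing constant = 0.51600; the posterior for Coin 1 is its product over the sum, 0.1320/0.51600 = 0.256.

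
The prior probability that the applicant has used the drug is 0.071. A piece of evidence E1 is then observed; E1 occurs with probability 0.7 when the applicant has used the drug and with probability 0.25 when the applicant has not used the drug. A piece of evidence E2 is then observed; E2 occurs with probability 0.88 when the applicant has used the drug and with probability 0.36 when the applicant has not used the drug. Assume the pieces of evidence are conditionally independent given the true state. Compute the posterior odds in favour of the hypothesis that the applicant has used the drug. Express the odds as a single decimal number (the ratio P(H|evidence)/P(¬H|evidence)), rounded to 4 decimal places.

Posterior odds ≈ 0.5231

Prior odds = 0.071/(1−0.071) = 0.076426. In log-odds, ln(0.076426) = -2.5714.
Add log likelihood ratios: ln(2.8000) + ln(2.4444) = 1.9234.
Posterior log-odds = -0.64799, so posterior odds = exp(-0.64799) = 0.52310.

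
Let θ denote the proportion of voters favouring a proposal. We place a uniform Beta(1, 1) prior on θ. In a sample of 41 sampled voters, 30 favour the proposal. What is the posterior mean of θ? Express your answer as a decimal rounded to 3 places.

Posterior mean ≈ 0.721

The binomial likelihood is conjugate to the Beta prior: with 30 successes and 11 failures, the posterior is Beta(1+30, 1+11) = Beta(31, 12).
E[θ | data] = 31/(31+12) = 0.721.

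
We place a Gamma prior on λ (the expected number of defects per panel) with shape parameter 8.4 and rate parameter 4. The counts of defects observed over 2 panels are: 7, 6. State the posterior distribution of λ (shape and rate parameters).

Total count ∑xᵢ = 13 over n = 2 panels.
Gamma is conjugate to the Poisson likelihood: posterior is Gamma(shape = 8.4+13 = 21.4, rate = 4+2 = 6).

Posterior: Gamma(shape=21.4, rate=6)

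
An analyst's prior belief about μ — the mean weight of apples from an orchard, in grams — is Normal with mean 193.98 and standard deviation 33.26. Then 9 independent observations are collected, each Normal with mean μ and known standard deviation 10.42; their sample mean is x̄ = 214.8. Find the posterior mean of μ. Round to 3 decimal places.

With known σ, the Normal prior is conjugate. Weight on the data is w = (n/σ²)/(n/σ² + 1/τ₀²) = 0.0828909/(0.0828909+0.00090397) = 0.98921.
Posterior mean = w·x̄ + (1−w)·μ₀ = 0.98921·214.8 + 0.010788·193.98 = 214.575.

Posterior mean ≈ 214.575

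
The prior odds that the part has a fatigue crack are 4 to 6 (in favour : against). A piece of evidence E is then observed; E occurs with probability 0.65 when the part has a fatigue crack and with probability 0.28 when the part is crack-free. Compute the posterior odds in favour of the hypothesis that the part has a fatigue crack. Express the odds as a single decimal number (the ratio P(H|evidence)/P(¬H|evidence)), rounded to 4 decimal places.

Prior odds = 4/6 = 0.66667. In log-odds, ln(0.66667) = -0.40547.
Add log likelihood ratio: ln(2.3214) = 0.84218.
Posterior log-odds = 0.43672, so posterior odds = exp(0.43672) = 1.5476.

Posterior odds ≈ 1.5476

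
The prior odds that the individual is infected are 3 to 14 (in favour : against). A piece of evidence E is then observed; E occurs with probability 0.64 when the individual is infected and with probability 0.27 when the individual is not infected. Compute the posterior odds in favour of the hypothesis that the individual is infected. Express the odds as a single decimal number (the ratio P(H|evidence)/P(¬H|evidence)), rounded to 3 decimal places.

Posterior odds ≈ 0.508

Prior odds = 3/14 = 0.21429. In log-odds, ln(0.21429) = -1.5404.
Add log likelihood ratio: ln(2.3704) = 0.86305.
Posterior log-odds = -0.67740, so posterior odds = exp(-0.67740) = 0.50794.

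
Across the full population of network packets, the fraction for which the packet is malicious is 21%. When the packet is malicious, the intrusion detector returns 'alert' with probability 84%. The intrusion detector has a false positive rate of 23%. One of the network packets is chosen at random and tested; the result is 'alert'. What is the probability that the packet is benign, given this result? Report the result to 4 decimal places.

P(¬H | E) ≈ 0.5074

Write H for 'the packet is malicious'. Prior odds H:¬H = 0.21/0.79 = 0.26582. For the 'alert' outcome, the likelihood ratio is 0.84/0.23 = 3.6522.
Posterior odds = 0.26582 × 3.6522 = 0.97083, so P(H|E) = 0.97083/(1+0.97083) = 0.4926. Then P(¬H|E) = 1 − 0.4926 = 0.5074.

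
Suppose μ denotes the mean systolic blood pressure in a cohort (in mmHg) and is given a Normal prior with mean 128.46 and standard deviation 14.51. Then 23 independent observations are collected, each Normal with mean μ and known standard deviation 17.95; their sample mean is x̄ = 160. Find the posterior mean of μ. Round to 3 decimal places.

Posterior mean ≈ 158.032

With known σ, the Normal prior is conjugate. Weight on the data is w = (n/σ²)/(n/σ² + 1/τ₀²) = 0.0713837/(0.0713837+0.00474969) = 0.93761.
Posterior mean = w·x̄ + (1−w)·μ₀ = 0.93761·160 + 0.062386·128.46 = 158.032.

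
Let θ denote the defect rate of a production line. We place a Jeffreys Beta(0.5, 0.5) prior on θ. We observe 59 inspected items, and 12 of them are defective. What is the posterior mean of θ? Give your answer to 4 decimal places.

The binomial likelihood is conjugate to the Beta prior: with 12 successes and 47 failures, the posterior is Beta(0.5+12, 0.5+47) = Beta(12.5, 47.5).
Posterior mean = α/(α+β) = 12.5/60 = 0.2083.

Posterior mean ≈ 0.2083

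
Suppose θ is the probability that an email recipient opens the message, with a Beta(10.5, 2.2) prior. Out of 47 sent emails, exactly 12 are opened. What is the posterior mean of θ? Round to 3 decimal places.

Posterior mean ≈ 0.377

The binomial likelihood is conjugate to the Beta prior: with 12 successes and 35 failures, the posterior is Beta(10.5+12, 2.2+35) = Beta(22.5, 37.2).
Posterior mean = α/(α+β) = 22.5/59.7 = 0.377.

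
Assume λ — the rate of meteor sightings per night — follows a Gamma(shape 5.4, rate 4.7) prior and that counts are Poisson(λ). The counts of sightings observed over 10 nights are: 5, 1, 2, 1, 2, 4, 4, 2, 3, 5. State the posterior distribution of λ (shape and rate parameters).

The Poisson likelihood adds the total count to the shape and the number of exposure periods to the rate. Here ∑xᵢ = 29 and n = 10, so shape 5.4→34.4 and rate 4.7→14.7.

Posterior: Gamma(shape=34.4, rate=14.7)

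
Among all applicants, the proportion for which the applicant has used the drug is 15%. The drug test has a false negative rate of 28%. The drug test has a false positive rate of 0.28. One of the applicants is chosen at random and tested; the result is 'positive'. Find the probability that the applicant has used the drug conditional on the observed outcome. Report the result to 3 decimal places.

P(H | E) ≈ 0.312

Write H for 'the applicant has used the drug'. Prior odds H:¬H = 0.15/0.85 = 0.17647. For the 'positive' outcome, the likelihood ratio is 0.72/0.28 = 2.5714.
Posterior odds = 0.17647 × 2.5714 = 0.45378, so P(H|E) = 0.45378/(1+0.45378) = 0.312.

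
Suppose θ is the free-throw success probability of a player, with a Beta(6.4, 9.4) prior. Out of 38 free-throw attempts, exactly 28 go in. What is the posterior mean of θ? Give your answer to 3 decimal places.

Observing 28 successes and 10 failures updates Beta(6.4, 9.4) by adding the success and failure counts to the two shape parameters: α = 6.4+28 = 34.4, β = 9.4+10 = 19.4.
E[θ | data] = 34.4/(34.4+19.4) = 0.639.

Posterior mean ≈ 0.639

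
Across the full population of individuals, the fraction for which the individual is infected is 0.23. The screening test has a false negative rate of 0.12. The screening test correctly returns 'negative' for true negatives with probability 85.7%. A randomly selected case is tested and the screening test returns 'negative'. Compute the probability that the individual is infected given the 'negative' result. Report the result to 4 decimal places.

P(H | E) ≈ 0.0401

Let H be the event that the individual is infected. P(H) = 0.23, so P(¬H) = 0.77. With E the 'negative' result, P(E|H) = 0.12 and P(E|¬H) = 0.857.
P(E) = 0.12·0.23 + 0.857·0.77 = 0.027600 + 0.65989 = 0.68749.
By Bayes' theorem, P(H|E) = 0.027600 / 0.68749 = 0.0401.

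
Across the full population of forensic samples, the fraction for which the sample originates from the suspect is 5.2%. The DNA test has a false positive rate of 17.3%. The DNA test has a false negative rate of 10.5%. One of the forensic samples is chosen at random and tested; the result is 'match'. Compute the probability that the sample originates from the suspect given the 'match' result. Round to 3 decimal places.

P(H | E) ≈ 0.221

Write H for 'the sample originates from the suspect'. Prior odds H:¬H = 0.052/0.948 = 0.054852. For the 'match' outcome, the likelihood ratio is 0.895/0.173 = 5.1734.
Posterior odds = 0.054852 × 5.1734 = 0.28377, so P(H|E) = 0.28377/(1+0.28377) = 0.221.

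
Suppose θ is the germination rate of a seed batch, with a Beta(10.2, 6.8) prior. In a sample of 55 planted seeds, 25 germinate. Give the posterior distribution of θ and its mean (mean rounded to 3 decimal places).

Posterior: Beta(35.2, 36.8); mean ≈ 0.489

Observing 25 successes and 30 failures updates Beta(10.2, 6.8) by adding the success and failure counts to the two shape parameters: α = 10.2+25 = 35.2, β = 6.8+30 = 36.8.
Posterior mean = α/(α+β) = 35.2/72 = 0.489.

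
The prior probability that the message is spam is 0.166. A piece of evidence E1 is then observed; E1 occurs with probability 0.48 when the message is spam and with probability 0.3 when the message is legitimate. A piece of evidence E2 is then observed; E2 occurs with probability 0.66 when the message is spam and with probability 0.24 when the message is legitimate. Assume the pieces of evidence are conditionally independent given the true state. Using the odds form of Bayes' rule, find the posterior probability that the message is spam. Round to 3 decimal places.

Prior odds = 0.166/(1−0.166) = 0.19904. In log-odds, ln(0.19904) = -1.6142.
Add log likelihood ratios: ln(1.6000) + ln(2.7500) = 1.4816.
Posterior log-odds = -0.13264, so posterior odds = exp(-0.13264) = 0.87578. Converting, P(H|E) = 0.87578/1.8758 = 0.467.

Posterior probability ≈ 0.467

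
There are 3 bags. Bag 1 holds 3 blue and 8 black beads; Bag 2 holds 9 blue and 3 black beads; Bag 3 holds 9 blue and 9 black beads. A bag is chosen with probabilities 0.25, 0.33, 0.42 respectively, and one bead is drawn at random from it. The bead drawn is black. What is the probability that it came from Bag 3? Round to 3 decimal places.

Posterior probability ≈ 0.443

Tabulate prior·likelihood by source: [1] prior 0.25, lik 0.7273, product 0.1818; [2] prior 0.33, lik 0.25, product 0.08250; [3] prior 0.42, lik 0.5, product 0.2100.
Normalizing constant = 0.47432; the posterior for Bag 3 is its product over the sum, 0.2100/0.47432 = 0.443.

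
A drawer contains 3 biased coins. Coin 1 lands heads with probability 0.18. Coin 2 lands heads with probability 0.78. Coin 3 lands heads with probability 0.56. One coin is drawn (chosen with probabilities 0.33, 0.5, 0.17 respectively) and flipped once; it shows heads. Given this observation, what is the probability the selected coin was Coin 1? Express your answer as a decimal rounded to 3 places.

Tabulate prior·likelihood by source: [1] prior 0.33, lik 0.18, product 0.05940; [2] prior 0.5, lik 0.78, product 0.3900; [3] prior 0.17, lik 0.56, product 0.09520.
Normalizing constant = 0.54460; the posterior for Coin 1 is its product over the sum, 0.05940/0.54460 = 0.109.

Posterior probability ≈ 0.109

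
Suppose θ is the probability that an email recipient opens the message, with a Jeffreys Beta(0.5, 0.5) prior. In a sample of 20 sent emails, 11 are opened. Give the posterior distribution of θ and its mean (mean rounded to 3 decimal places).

Observing 11 successes and 9 failures updates Beta(0.5, 0.5) by adding the success and failure counts to the two shape parameters: α = 0.5+11 = 11.5, β = 0.5+9 = 9.5.
E[θ | data] = 11.5/(11.5+9.5) = 0.548.

Posterior: Beta(11.5, 9.5); mean ≈ 0.548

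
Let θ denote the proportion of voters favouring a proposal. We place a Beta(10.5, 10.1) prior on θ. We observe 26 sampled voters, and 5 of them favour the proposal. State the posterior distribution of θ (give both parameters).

Observing 5 successes and 21 failures updates Beta(10.5, 10.1) by adding the success and failure counts to the two shape parameters: α = 10.5+5 = 15.5, β = 10.1+21 = 31.1.

Posterior: Beta(15.5, 31.1)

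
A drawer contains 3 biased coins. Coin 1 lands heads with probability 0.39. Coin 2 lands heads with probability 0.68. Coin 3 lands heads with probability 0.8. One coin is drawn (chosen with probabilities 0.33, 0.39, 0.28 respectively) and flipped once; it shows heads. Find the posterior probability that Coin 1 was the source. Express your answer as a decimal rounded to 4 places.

Posterior probability ≈ 0.2083

P(heads|C1) = 0.39; P(heads|C2) = 0.68; P(heads|C3) = 0.8.
Prior × likelihood for each source: 0.33·0.39=0.1287, 0.39·0.68=0.2652, 0.28·0.8=0.2240. Summing gives P(heads) = 0.61790.
P(Coin 1 | heads) = 0.1287 / 0.61790 = 0.2083.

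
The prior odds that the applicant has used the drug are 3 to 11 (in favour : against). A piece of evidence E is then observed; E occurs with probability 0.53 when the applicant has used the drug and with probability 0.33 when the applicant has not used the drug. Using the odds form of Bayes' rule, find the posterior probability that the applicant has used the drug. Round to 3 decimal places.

Posterior probability ≈ 0.305

Prior odds = 3/11 = 0.27273. In log-odds, ln(0.27273) = -1.2993.
Add log likelihood ratio: ln(1.6061) = 0.47378.
Posterior log-odds = -0.82550, so posterior odds = exp(-0.82550) = 0.43802. Converting, P(H|E) = 0.43802/1.4380 = 0.305.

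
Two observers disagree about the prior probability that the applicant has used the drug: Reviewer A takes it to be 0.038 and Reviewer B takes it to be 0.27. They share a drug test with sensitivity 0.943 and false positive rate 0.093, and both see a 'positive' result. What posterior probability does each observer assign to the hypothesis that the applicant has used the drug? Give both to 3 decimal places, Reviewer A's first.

The likelihood ratio for a 'positive' result is 0.943/0.093 = 10.140.
Reviewer A: prior odds 0.038/0.962 = 0.039501; posterior odds 0.40053; posterior probability 0.286.
Reviewer B: prior odds 0.27/0.73 = 0.36986; posterior odds 3.7503; posterior probability 0.789.

Reviewer A: 0.286; Reviewer B: 0.789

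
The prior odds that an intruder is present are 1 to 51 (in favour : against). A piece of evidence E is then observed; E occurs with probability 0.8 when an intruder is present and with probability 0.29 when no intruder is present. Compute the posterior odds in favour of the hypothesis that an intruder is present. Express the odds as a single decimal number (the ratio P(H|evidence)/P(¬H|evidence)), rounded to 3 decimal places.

Posterior odds ≈ 0.054

Prior odds = 1/51 = 0.019608. In log-odds, ln(0.019608) = -3.9318.
Add log likelihood ratio: ln(2.7586) = 1.0147.
Posterior log-odds = -2.9171, so posterior odds = exp(-2.9171) = 0.054091.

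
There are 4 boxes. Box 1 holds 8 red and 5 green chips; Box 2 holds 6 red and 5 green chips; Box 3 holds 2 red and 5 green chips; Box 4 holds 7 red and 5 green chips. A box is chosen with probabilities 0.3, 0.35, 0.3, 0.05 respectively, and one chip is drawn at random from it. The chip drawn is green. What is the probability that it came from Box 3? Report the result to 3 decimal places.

Posterior probability ≈ 0.421

P(green|Box 1) = 0.3846; P(green|Box 2) = 0.4545; P(green|Box 3) = 0.7143; P(green|Box 4) = 0.4167.
Prior × likelihood for each source: 0.3·0.3846=0.1154, 0.35·0.4545=0.1591, 0.3·0.7143=0.2143, 0.05·0.4167=0.02083. Summing gives P(green) = 0.50959.
P(Box 3 | green) = 0.2143 / 0.50959 = 0.421.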